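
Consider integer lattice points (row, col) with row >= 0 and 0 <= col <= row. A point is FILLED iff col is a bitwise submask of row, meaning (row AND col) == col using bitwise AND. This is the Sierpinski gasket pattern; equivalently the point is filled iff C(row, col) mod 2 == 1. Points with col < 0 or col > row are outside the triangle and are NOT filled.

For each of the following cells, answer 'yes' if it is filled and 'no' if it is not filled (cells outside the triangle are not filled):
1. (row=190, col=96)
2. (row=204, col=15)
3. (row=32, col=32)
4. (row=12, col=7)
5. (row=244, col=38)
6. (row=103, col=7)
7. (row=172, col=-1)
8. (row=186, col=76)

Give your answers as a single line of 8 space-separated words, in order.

Answer: no no yes no no yes no no

Derivation:
(190,96): row=0b10111110, col=0b1100000, row AND col = 0b100000 = 32; 32 != 96 -> empty
(204,15): row=0b11001100, col=0b1111, row AND col = 0b1100 = 12; 12 != 15 -> empty
(32,32): row=0b100000, col=0b100000, row AND col = 0b100000 = 32; 32 == 32 -> filled
(12,7): row=0b1100, col=0b111, row AND col = 0b100 = 4; 4 != 7 -> empty
(244,38): row=0b11110100, col=0b100110, row AND col = 0b100100 = 36; 36 != 38 -> empty
(103,7): row=0b1100111, col=0b111, row AND col = 0b111 = 7; 7 == 7 -> filled
(172,-1): col outside [0, 172] -> not filled
(186,76): row=0b10111010, col=0b1001100, row AND col = 0b1000 = 8; 8 != 76 -> empty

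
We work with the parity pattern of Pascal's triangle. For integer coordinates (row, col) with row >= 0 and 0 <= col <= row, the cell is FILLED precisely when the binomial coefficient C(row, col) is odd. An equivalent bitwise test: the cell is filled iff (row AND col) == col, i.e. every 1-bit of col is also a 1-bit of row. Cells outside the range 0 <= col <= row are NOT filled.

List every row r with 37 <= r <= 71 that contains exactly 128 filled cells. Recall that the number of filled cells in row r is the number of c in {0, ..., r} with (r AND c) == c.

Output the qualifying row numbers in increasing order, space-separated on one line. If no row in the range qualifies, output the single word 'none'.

Row r has 2^popcount(r) filled cells, so we need popcount(r) = log2(128) = 7.
Scan r = 37..71 and keep those with exactly 7 one-bits:
r=37=100101 popcount=3 -> skip
r=38=100110 popcount=3 -> skip
r=39=100111 popcount=4 -> skip
r=40=101000 popcount=2 -> skip
r=41=101001 popcount=3 -> skip
r=42=101010 popcount=3 -> skip
r=43=101011 popcount=4 -> skip
r=44=101100 popcount=3 -> skip
r=45=101101 popcount=4 -> skip
r=46=101110 popcount=4 -> skip
r=47=101111 popcount=5 -> skip
r=48=110000 popcount=2 -> skip
r=49=110001 popcount=3 -> skip
r=50=110010 popcount=3 -> skip
r=51=110011 popcount=4 -> skip
r=52=110100 popcount=3 -> skip
r=53=110101 popcount=4 -> skip
r=54=110110 popcount=4 -> skip
r=55=110111 popcount=5 -> skip
r=56=111000 popcount=3 -> skip
r=57=111001 popcount=4 -> skip
r=58=111010 popcount=4 -> skip
r=59=111011 popcount=5 -> skip
r=60=111100 popcount=4 -> skip
r=61=111101 popcount=5 -> skip
r=62=111110 popcount=5 -> skip
r=63=111111 popcount=6 -> skip
r=64=1000000 popcount=1 -> skip
r=65=1000001 popcount=2 -> skip
r=66=1000010 popcount=2 -> skip
r=67=1000011 popcount=3 -> skip
r=68=1000100 popcount=2 -> skip
r=69=1000101 popcount=3 -> skip
r=70=1000110 popcount=3 -> skip
r=71=1000111 popcount=4 -> skip
Kept rows: none

Answer: none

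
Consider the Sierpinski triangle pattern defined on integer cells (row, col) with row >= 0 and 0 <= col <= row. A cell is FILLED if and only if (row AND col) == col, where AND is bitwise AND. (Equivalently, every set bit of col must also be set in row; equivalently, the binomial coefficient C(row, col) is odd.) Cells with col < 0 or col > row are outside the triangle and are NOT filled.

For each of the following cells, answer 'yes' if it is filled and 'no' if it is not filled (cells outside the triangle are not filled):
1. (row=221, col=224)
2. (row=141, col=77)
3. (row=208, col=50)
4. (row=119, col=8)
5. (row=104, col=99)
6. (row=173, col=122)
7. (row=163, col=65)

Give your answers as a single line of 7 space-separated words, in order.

(221,224): col outside [0, 221] -> not filled
(141,77): row=0b10001101, col=0b1001101, row AND col = 0b1101 = 13; 13 != 77 -> empty
(208,50): row=0b11010000, col=0b110010, row AND col = 0b10000 = 16; 16 != 50 -> empty
(119,8): row=0b1110111, col=0b1000, row AND col = 0b0 = 0; 0 != 8 -> empty
(104,99): row=0b1101000, col=0b1100011, row AND col = 0b1100000 = 96; 96 != 99 -> empty
(173,122): row=0b10101101, col=0b1111010, row AND col = 0b101000 = 40; 40 != 122 -> empty
(163,65): row=0b10100011, col=0b1000001, row AND col = 0b1 = 1; 1 != 65 -> empty

Answer: no no no no no no no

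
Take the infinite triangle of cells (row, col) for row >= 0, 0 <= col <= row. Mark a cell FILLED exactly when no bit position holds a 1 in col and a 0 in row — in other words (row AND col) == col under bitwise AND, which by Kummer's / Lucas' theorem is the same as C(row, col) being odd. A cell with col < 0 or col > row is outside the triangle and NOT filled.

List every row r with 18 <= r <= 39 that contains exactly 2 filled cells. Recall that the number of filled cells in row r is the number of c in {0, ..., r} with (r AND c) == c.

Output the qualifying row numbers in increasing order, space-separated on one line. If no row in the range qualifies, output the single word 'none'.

Row r has 2^popcount(r) filled cells, so we need popcount(r) = log2(2) = 1.
Scan r = 18..39 and keep those with exactly 1 one-bits:
r=18=10010 popcount=2 -> skip
r=19=10011 popcount=3 -> skip
r=20=10100 popcount=2 -> skip
r=21=10101 popcount=3 -> skip
r=22=10110 popcount=3 -> skip
r=23=10111 popcount=4 -> skip
r=24=11000 popcount=2 -> skip
r=25=11001 popcount=3 -> skip
r=26=11010 popcount=3 -> skip
r=27=11011 popcount=4 -> skip
r=28=11100 popcount=3 -> skip
r=29=11101 popcount=4 -> skip
r=30=11110 popcount=4 -> skip
r=31=11111 popcount=5 -> skip
r=32=100000 popcount=1 -> KEEP
r=33=100001 popcount=2 -> skip
r=34=100010 popcount=2 -> skip
r=35=100011 popcount=3 -> skip
r=36=100100 popcount=2 -> skip
r=37=100101 popcount=3 -> skip
r=38=100110 popcount=3 -> skip
r=39=100111 popcount=4 -> skip
Kept rows: 32

Answer: 32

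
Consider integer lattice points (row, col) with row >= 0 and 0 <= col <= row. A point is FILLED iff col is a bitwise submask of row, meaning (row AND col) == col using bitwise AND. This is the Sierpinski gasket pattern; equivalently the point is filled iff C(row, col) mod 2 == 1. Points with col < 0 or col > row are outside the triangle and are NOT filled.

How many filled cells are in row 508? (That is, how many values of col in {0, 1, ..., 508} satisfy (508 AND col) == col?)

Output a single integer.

Answer: 128

Derivation:
508 in binary = 111111100
popcount(508) = number of 1-bits in 111111100 = 7
A col c satisfies (508 AND c) == c iff every set bit of c is also set in 508; each of the 7 set bits of 508 can independently be on or off in c.
count = 2^7 = 128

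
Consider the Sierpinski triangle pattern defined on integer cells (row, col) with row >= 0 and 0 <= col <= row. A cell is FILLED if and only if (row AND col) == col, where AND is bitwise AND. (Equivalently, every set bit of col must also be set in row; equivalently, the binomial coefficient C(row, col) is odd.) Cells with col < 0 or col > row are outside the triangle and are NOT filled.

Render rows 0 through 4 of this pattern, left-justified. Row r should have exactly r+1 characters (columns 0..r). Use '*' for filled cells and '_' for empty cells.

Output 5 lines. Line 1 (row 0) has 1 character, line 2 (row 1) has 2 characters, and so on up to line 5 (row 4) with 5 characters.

Answer: *
**
*_*
****
*___*

Derivation:
r0=0: *
r1=1: **
r2=10: *_*
r3=11: ****
r4=100: *___*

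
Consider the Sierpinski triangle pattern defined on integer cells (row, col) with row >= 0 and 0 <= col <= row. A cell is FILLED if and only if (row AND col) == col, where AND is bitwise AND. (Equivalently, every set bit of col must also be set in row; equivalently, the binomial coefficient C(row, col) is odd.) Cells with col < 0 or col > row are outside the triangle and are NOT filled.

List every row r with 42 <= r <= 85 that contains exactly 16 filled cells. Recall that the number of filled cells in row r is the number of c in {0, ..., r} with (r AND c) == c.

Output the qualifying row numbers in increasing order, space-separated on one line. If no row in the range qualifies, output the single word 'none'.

Row r has 2^popcount(r) filled cells, so we need popcount(r) = log2(16) = 4.
Scan r = 42..85 and keep those with exactly 4 one-bits:
r=42=101010 popcount=3 -> skip
r=43=101011 popcount=4 -> KEEP
r=44=101100 popcount=3 -> skip
r=45=101101 popcount=4 -> KEEP
r=46=101110 popcount=4 -> KEEP
r=47=101111 popcount=5 -> skip
r=48=110000 popcount=2 -> skip
r=49=110001 popcount=3 -> skip
r=50=110010 popcount=3 -> skip
r=51=110011 popcount=4 -> KEEP
r=52=110100 popcount=3 -> skip
r=53=110101 popcount=4 -> KEEP
r=54=110110 popcount=4 -> KEEP
r=55=110111 popcount=5 -> skip
r=56=111000 popcount=3 -> skip
r=57=111001 popcount=4 -> KEEP
r=58=111010 popcount=4 -> KEEP
r=59=111011 popcount=5 -> skip
r=60=111100 popcount=4 -> KEEP
r=61=111101 popcount=5 -> skip
r=62=111110 popcount=5 -> skip
r=63=111111 popcount=6 -> skip
r=64=1000000 popcount=1 -> skip
r=65=1000001 popcount=2 -> skip
r=66=1000010 popcount=2 -> skip
r=67=1000011 popcount=3 -> skip
r=68=1000100 popcount=2 -> skip
r=69=1000101 popcount=3 -> skip
r=70=1000110 popcount=3 -> skip
r=71=1000111 popcount=4 -> KEEP
r=72=1001000 popcount=2 -> skip
r=73=1001001 popcount=3 -> skip
r=74=1001010 popcount=3 -> skip
r=75=1001011 popcount=4 -> KEEP
r=76=1001100 popcount=3 -> skip
r=77=1001101 popcount=4 -> KEEP
r=78=1001110 popcount=4 -> KEEP
r=79=1001111 popcount=5 -> skip
r=80=1010000 popcount=2 -> skip
r=81=1010001 popcount=3 -> skip
r=82=1010010 popcount=3 -> skip
r=83=1010011 popcount=4 -> KEEP
r=84=1010100 popcount=3 -> skip
r=85=1010101 popcount=4 -> KEEP
Kept rows: 43 45 46 51 53 54 57 58 60 71 75 77 78 83 85

Answer: 43 45 46 51 53 54 57 58 60 71 75 77 78 83 85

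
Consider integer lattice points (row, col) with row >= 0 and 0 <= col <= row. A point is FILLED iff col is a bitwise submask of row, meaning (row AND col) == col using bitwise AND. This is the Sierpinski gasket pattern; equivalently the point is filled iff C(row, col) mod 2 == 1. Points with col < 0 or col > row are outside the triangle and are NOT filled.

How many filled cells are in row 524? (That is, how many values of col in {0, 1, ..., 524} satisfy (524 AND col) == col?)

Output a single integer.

524 in binary = 1000001100
popcount(524) = number of 1-bits in 1000001100 = 3
A col c satisfies (524 AND c) == c iff every set bit of c is also set in 524; each of the 3 set bits of 524 can independently be on or off in c.
count = 2^3 = 8

Answer: 8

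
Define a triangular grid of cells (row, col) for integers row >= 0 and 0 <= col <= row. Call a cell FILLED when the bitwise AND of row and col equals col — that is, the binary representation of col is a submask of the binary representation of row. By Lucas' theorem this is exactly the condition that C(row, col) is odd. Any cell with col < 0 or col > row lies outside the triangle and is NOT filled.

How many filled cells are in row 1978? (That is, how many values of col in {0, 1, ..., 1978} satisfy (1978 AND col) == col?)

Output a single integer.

1978 in binary = 11110111010
popcount(1978) = number of 1-bits in 11110111010 = 8
A col c satisfies (1978 AND c) == c iff every set bit of c is also set in 1978; each of the 8 set bits of 1978 can independently be on or off in c.
count = 2^8 = 256

Answer: 256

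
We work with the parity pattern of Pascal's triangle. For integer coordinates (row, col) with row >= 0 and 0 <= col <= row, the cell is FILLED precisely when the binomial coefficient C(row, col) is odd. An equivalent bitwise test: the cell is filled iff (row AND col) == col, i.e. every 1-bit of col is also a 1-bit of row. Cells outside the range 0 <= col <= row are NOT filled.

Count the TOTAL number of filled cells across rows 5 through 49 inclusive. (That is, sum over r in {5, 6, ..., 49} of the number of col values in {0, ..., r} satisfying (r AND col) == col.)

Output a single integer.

r5=101 pc2: +4 =4
r6=110 pc2: +4 =8
r7=111 pc3: +8 =16
r8=1000 pc1: +2 =18
r9=1001 pc2: +4 =22
r10=1010 pc2: +4 =26
r11=1011 pc3: +8 =34
r12=1100 pc2: +4 =38
r13=1101 pc3: +8 =46
r14=1110 pc3: +8 =54
r15=1111 pc4: +16 =70
r16=10000 pc1: +2 =72
r17=10001 pc2: +4 =76
r18=10010 pc2: +4 =80
r19=10011 pc3: +8 =88
r20=10100 pc2: +4 =92
r21=10101 pc3: +8 =100
r22=10110 pc3: +8 =108
r23=10111 pc4: +16 =124
r24=11000 pc2: +4 =128
r25=11001 pc3: +8 =136
r26=11010 pc3: +8 =144
r27=11011 pc4: +16 =160
r28=11100 pc3: +8 =168
r29=11101 pc4: +16 =184
r30=11110 pc4: +16 =200
r31=11111 pc5: +32 =232
r32=100000 pc1: +2 =234
r33=100001 pc2: +4 =238
r34=100010 pc2: +4 =242
r35=100011 pc3: +8 =250
r36=100100 pc2: +4 =254
r37=100101 pc3: +8 =262
r38=100110 pc3: +8 =270
r39=100111 pc4: +16 =286
r40=101000 pc2: +4 =290
r41=101001 pc3: +8 =298
r42=101010 pc3: +8 =306
r43=101011 pc4: +16 =322
r44=101100 pc3: +8 =330
r45=101101 pc4: +16 =346
r46=101110 pc4: +16 =362
r47=101111 pc5: +32 =394
r48=110000 pc2: +4 =398
r49=110001 pc3: +8 =406

Answer: 406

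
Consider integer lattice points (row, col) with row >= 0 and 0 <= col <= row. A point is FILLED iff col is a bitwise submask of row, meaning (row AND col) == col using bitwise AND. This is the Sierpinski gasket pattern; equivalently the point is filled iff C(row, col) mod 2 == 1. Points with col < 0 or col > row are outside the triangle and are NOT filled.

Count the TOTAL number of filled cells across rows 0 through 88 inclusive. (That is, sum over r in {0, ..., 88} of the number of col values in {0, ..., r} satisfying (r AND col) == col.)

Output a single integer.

Answer: 1007

Derivation:
r0=0 pc0: +1 =1
r1=1 pc1: +2 =3
r2=10 pc1: +2 =5
r3=11 pc2: +4 =9
r4=100 pc1: +2 =11
r5=101 pc2: +4 =15
r6=110 pc2: +4 =19
r7=111 pc3: +8 =27
r8=1000 pc1: +2 =29
r9=1001 pc2: +4 =33
r10=1010 pc2: +4 =37
r11=1011 pc3: +8 =45
r12=1100 pc2: +4 =49
r13=1101 pc3: +8 =57
r14=1110 pc3: +8 =65
r15=1111 pc4: +16 =81
r16=10000 pc1: +2 =83
r17=10001 pc2: +4 =87
r18=10010 pc2: +4 =91
r19=10011 pc3: +8 =99
r20=10100 pc2: +4 =103
r21=10101 pc3: +8 =111
r22=10110 pc3: +8 =119
r23=10111 pc4: +16 =135
r24=11000 pc2: +4 =139
r25=11001 pc3: +8 =147
r26=11010 pc3: +8 =155
r27=11011 pc4: +16 =171
r28=11100 pc3: +8 =179
r29=11101 pc4: +16 =195
r30=11110 pc4: +16 =211
r31=11111 pc5: +32 =243
r32=100000 pc1: +2 =245
r33=100001 pc2: +4 =249
r34=100010 pc2: +4 =253
r35=100011 pc3: +8 =261
r36=100100 pc2: +4 =265
r37=100101 pc3: +8 =273
r38=100110 pc3: +8 =281
r39=100111 pc4: +16 =297
r40=101000 pc2: +4 =301
r41=101001 pc3: +8 =309
r42=101010 pc3: +8 =317
r43=101011 pc4: +16 =333
r44=101100 pc3: +8 =341
r45=101101 pc4: +16 =357
r46=101110 pc4: +16 =373
r47=101111 pc5: +32 =405
r48=110000 pc2: +4 =409
r49=110001 pc3: +8 =417
r50=110010 pc3: +8 =425
r51=110011 pc4: +16 =441
r52=110100 pc3: +8 =449
r53=110101 pc4: +16 =465
r54=110110 pc4: +16 =481
r55=110111 pc5: +32 =513
r56=111000 pc3: +8 =521
r57=111001 pc4: +16 =537
r58=111010 pc4: +16 =553
r59=111011 pc5: +32 =585
r60=111100 pc4: +16 =601
r61=111101 pc5: +32 =633
r62=111110 pc5: +32 =665
r63=111111 pc6: +64 =729
r64=1000000 pc1: +2 =731
r65=1000001 pc2: +4 =735
r66=1000010 pc2: +4 =739
r67=1000011 pc3: +8 =747
r68=1000100 pc2: +4 =751
r69=1000101 pc3: +8 =759
r70=1000110 pc3: +8 =767
r71=1000111 pc4: +16 =783
r72=1001000 pc2: +4 =787
r73=1001001 pc3: +8 =795
r74=1001010 pc3: +8 =803
r75=1001011 pc4: +16 =819
r76=1001100 pc3: +8 =827
r77=1001101 pc4: +16 =843
r78=1001110 pc4: +16 =859
r79=1001111 pc5: +32 =891
r80=1010000 pc2: +4 =895
r81=1010001 pc3: +8 =903
r82=1010010 pc3: +8 =911
r83=1010011 pc4: +16 =927
r84=1010100 pc3: +8 =935
r85=1010101 pc4: +16 =951
r86=1010110 pc4: +16 =967
r87=1010111 pc5: +32 =999
r88=1011000 pc3: +8 =1007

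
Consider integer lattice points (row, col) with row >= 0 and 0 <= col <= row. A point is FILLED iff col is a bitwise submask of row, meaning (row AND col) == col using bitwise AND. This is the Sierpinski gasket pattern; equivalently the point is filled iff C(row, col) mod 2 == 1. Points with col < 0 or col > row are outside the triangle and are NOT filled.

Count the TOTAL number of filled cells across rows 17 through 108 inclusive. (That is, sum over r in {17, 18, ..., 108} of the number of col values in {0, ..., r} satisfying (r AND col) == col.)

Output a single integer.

r17=10001 pc2: +4 =4
r18=10010 pc2: +4 =8
r19=10011 pc3: +8 =16
r20=10100 pc2: +4 =20
r21=10101 pc3: +8 =28
r22=10110 pc3: +8 =36
r23=10111 pc4: +16 =52
r24=11000 pc2: +4 =56
r25=11001 pc3: +8 =64
r26=11010 pc3: +8 =72
r27=11011 pc4: +16 =88
r28=11100 pc3: +8 =96
r29=11101 pc4: +16 =112
r30=11110 pc4: +16 =128
r31=11111 pc5: +32 =160
r32=100000 pc1: +2 =162
r33=100001 pc2: +4 =166
r34=100010 pc2: +4 =170
r35=100011 pc3: +8 =178
r36=100100 pc2: +4 =182
r37=100101 pc3: +8 =190
r38=100110 pc3: +8 =198
r39=100111 pc4: +16 =214
r40=101000 pc2: +4 =218
r41=101001 pc3: +8 =226
r42=101010 pc3: +8 =234
r43=101011 pc4: +16 =250
r44=101100 pc3: +8 =258
r45=101101 pc4: +16 =274
r46=101110 pc4: +16 =290
r47=101111 pc5: +32 =322
r48=110000 pc2: +4 =326
r49=110001 pc3: +8 =334
r50=110010 pc3: +8 =342
r51=110011 pc4: +16 =358
r52=110100 pc3: +8 =366
r53=110101 pc4: +16 =382
r54=110110 pc4: +16 =398
r55=110111 pc5: +32 =430
r56=111000 pc3: +8 =438
r57=111001 pc4: +16 =454
r58=111010 pc4: +16 =470
r59=111011 pc5: +32 =502
r60=111100 pc4: +16 =518
r61=111101 pc5: +32 =550
r62=111110 pc5: +32 =582
r63=111111 pc6: +64 =646
r64=1000000 pc1: +2 =648
r65=1000001 pc2: +4 =652
r66=1000010 pc2: +4 =656
r67=1000011 pc3: +8 =664
r68=1000100 pc2: +4 =668
r69=1000101 pc3: +8 =676
r70=1000110 pc3: +8 =684
r71=1000111 pc4: +16 =700
r72=1001000 pc2: +4 =704
r73=1001001 pc3: +8 =712
r74=1001010 pc3: +8 =720
r75=1001011 pc4: +16 =736
r76=1001100 pc3: +8 =744
r77=1001101 pc4: +16 =760
r78=1001110 pc4: +16 =776
r79=1001111 pc5: +32 =808
r80=1010000 pc2: +4 =812
r81=1010001 pc3: +8 =820
r82=1010010 pc3: +8 =828
r83=1010011 pc4: +16 =844
r84=1010100 pc3: +8 =852
r85=1010101 pc4: +16 =868
r86=1010110 pc4: +16 =884
r87=1010111 pc5: +32 =916
r88=1011000 pc3: +8 =924
r89=1011001 pc4: +16 =940
r90=1011010 pc4: +16 =956
r91=1011011 pc5: +32 =988
r92=1011100 pc4: +16 =1004
r93=1011101 pc5: +32 =1036
r94=1011110 pc5: +32 =1068
r95=1011111 pc6: +64 =1132
r96=1100000 pc2: +4 =1136
r97=1100001 pc3: +8 =1144
r98=1100010 pc3: +8 =1152
r99=1100011 pc4: +16 =1168
r100=1100100 pc3: +8 =1176
r101=1100101 pc4: +16 =1192
r102=1100110 pc4: +16 =1208
r103=1100111 pc5: +32 =1240
r104=1101000 pc3: +8 =1248
r105=1101001 pc4: +16 =1264
r106=1101010 pc4: +16 =1280
r107=1101011 pc5: +32 =1312
r108=1101100 pc4: +16 =1328

Answer: 1328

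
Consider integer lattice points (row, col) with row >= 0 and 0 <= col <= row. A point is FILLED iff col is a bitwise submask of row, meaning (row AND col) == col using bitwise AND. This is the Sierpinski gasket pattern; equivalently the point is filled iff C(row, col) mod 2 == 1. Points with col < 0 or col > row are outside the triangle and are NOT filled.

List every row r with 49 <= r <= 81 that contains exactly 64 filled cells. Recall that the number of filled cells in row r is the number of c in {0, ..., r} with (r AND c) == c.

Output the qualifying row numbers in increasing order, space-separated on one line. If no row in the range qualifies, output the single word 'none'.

Answer: 63

Derivation:
Row r has 2^popcount(r) filled cells, so we need popcount(r) = log2(64) = 6.
Scan r = 49..81 and keep those with exactly 6 one-bits:
r=49=110001 popcount=3 -> skip
r=50=110010 popcount=3 -> skip
r=51=110011 popcount=4 -> skip
r=52=110100 popcount=3 -> skip
r=53=110101 popcount=4 -> skip
r=54=110110 popcount=4 -> skip
r=55=110111 popcount=5 -> skip
r=56=111000 popcount=3 -> skip
r=57=111001 popcount=4 -> skip
r=58=111010 popcount=4 -> skip
r=59=111011 popcount=5 -> skip
r=60=111100 popcount=4 -> skip
r=61=111101 popcount=5 -> skip
r=62=111110 popcount=5 -> skip
r=63=111111 popcount=6 -> KEEP
r=64=1000000 popcount=1 -> skip
r=65=1000001 popcount=2 -> skip
r=66=1000010 popcount=2 -> skip
r=67=1000011 popcount=3 -> skip
r=68=1000100 popcount=2 -> skip
r=69=1000101 popcount=3 -> skip
r=70=1000110 popcount=3 -> skip
r=71=1000111 popcount=4 -> skip
r=72=1001000 popcount=2 -> skip
r=73=1001001 popcount=3 -> skip
r=74=1001010 popcount=3 -> skip
r=75=1001011 popcount=4 -> skip
r=76=1001100 popcount=3 -> skip
r=77=1001101 popcount=4 -> skip
r=78=1001110 popcount=4 -> skip
r=79=1001111 popcount=5 -> skip
r=80=1010000 popcount=2 -> skip
r=81=1010001 popcount=3 -> skip
Kept rows: 63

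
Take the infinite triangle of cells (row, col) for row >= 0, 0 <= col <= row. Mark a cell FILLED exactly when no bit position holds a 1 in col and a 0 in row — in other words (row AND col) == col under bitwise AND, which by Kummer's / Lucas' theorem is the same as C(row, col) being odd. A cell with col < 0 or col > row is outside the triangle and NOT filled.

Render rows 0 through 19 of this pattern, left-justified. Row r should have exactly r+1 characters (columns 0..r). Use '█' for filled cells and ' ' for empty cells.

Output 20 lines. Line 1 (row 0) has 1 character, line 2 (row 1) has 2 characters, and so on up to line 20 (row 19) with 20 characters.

Answer: █
██
█ █
████
█   █
██  ██
█ █ █ █
████████
█       █
██      ██
█ █     █ █
████    ████
█   █   █   █
██  ██  ██  ██
█ █ █ █ █ █ █ █
████████████████
█               █
██              ██
█ █             █ █
████            ████

Derivation:
r0=0: █
r1=1: ██
r2=10: █ █
r3=11: ████
r4=100: █   █
r5=101: ██  ██
r6=110: █ █ █ █
r7=111: ████████
r8=1000: █       █
r9=1001: ██      ██
r10=1010: █ █     █ █
r11=1011: ████    ████
r12=1100: █   █   █   █
r13=1101: ██  ██  ██  ██
r14=1110: █ █ █ █ █ █ █ █
r15=1111: ████████████████
r16=10000: █               █
r17=10001: ██              ██
r18=10010: █ █             █ █
r19=10011: ████            ████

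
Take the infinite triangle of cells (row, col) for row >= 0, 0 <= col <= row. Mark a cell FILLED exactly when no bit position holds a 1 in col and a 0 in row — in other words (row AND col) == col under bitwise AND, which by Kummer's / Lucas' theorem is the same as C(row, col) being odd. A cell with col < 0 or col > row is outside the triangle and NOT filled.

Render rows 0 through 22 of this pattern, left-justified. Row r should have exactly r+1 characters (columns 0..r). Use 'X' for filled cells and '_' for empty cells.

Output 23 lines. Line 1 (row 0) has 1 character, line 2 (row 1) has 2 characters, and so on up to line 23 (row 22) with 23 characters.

r0=0: X
r1=1: XX
r2=10: X_X
r3=11: XXXX
r4=100: X___X
r5=101: XX__XX
r6=110: X_X_X_X
r7=111: XXXXXXXX
r8=1000: X_______X
r9=1001: XX______XX
r10=1010: X_X_____X_X
r11=1011: XXXX____XXXX
r12=1100: X___X___X___X
r13=1101: XX__XX__XX__XX
r14=1110: X_X_X_X_X_X_X_X
r15=1111: XXXXXXXXXXXXXXXX
r16=10000: X_______________X
r17=10001: XX______________XX
r18=10010: X_X_____________X_X
r19=10011: XXXX____________XXXX
r20=10100: X___X___________X___X
r21=10101: XX__XX__________XX__XX
r22=10110: X_X_X_X_________X_X_X_X

Answer: X
XX
X_X
XXXX
X___X
XX__XX
X_X_X_X
XXXXXXXX
X_______X
XX______XX
X_X_____X_X
XXXX____XXXX
X___X___X___X
XX__XX__XX__XX
X_X_X_X_X_X_X_X
XXXXXXXXXXXXXXXX
X_______________X
XX______________XX
X_X_____________X_X
XXXX____________XXXX
X___X___________X___X
XX__XX__________XX__XX
X_X_X_X_________X_X_X_X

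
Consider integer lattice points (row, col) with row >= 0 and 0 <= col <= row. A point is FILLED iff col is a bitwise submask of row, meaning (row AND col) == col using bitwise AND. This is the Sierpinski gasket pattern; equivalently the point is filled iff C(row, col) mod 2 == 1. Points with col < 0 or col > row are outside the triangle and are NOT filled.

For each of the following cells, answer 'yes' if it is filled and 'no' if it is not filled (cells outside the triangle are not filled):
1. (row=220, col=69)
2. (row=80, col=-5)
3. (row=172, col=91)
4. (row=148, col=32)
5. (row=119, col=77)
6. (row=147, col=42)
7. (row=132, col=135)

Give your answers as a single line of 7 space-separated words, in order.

Answer: no no no no no no no

Derivation:
(220,69): row=0b11011100, col=0b1000101, row AND col = 0b1000100 = 68; 68 != 69 -> empty
(80,-5): col outside [0, 80] -> not filled
(172,91): row=0b10101100, col=0b1011011, row AND col = 0b1000 = 8; 8 != 91 -> empty
(148,32): row=0b10010100, col=0b100000, row AND col = 0b0 = 0; 0 != 32 -> empty
(119,77): row=0b1110111, col=0b1001101, row AND col = 0b1000101 = 69; 69 != 77 -> empty
(147,42): row=0b10010011, col=0b101010, row AND col = 0b10 = 2; 2 != 42 -> empty
(132,135): col outside [0, 132] -> not filled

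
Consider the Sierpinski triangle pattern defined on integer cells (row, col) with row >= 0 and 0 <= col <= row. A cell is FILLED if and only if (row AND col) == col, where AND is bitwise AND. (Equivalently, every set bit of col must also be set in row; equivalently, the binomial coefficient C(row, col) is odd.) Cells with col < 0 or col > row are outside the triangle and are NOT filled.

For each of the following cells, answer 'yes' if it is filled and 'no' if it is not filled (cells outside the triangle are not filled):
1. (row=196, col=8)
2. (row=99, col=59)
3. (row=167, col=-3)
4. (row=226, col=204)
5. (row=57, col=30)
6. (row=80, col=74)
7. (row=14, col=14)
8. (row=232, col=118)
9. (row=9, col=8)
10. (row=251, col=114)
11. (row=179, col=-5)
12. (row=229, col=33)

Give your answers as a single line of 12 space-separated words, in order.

Answer: no no no no no no yes no yes yes no yes

Derivation:
(196,8): row=0b11000100, col=0b1000, row AND col = 0b0 = 0; 0 != 8 -> empty
(99,59): row=0b1100011, col=0b111011, row AND col = 0b100011 = 35; 35 != 59 -> empty
(167,-3): col outside [0, 167] -> not filled
(226,204): row=0b11100010, col=0b11001100, row AND col = 0b11000000 = 192; 192 != 204 -> empty
(57,30): row=0b111001, col=0b11110, row AND col = 0b11000 = 24; 24 != 30 -> empty
(80,74): row=0b1010000, col=0b1001010, row AND col = 0b1000000 = 64; 64 != 74 -> empty
(14,14): row=0b1110, col=0b1110, row AND col = 0b1110 = 14; 14 == 14 -> filled
(232,118): row=0b11101000, col=0b1110110, row AND col = 0b1100000 = 96; 96 != 118 -> empty
(9,8): row=0b1001, col=0b1000, row AND col = 0b1000 = 8; 8 == 8 -> filled
(251,114): row=0b11111011, col=0b1110010, row AND col = 0b1110010 = 114; 114 == 114 -> filled
(179,-5): col outside [0, 179] -> not filled
(229,33): row=0b11100101, col=0b100001, row AND col = 0b100001 = 33; 33 == 33 -> filled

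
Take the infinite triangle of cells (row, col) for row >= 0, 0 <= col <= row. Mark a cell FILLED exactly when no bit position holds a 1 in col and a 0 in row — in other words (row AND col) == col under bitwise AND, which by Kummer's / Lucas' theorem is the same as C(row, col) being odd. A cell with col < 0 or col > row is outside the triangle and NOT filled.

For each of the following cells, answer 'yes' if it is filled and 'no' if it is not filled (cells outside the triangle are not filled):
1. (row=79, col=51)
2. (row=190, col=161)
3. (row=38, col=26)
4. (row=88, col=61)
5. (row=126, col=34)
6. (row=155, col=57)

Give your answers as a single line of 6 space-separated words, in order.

Answer: no no no no yes no

Derivation:
(79,51): row=0b1001111, col=0b110011, row AND col = 0b11 = 3; 3 != 51 -> empty
(190,161): row=0b10111110, col=0b10100001, row AND col = 0b10100000 = 160; 160 != 161 -> empty
(38,26): row=0b100110, col=0b11010, row AND col = 0b10 = 2; 2 != 26 -> empty
(88,61): row=0b1011000, col=0b111101, row AND col = 0b11000 = 24; 24 != 61 -> empty
(126,34): row=0b1111110, col=0b100010, row AND col = 0b100010 = 34; 34 == 34 -> filled
(155,57): row=0b10011011, col=0b111001, row AND col = 0b11001 = 25; 25 != 57 -> empty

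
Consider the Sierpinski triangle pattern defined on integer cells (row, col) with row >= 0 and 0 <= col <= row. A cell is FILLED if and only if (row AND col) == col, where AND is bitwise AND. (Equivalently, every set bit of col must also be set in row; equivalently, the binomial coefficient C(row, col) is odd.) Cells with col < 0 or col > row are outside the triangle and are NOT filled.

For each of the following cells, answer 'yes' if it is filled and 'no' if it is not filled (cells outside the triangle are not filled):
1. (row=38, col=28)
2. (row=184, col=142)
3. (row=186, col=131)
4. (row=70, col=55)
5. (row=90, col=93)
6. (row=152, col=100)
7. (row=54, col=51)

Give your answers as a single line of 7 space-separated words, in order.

(38,28): row=0b100110, col=0b11100, row AND col = 0b100 = 4; 4 != 28 -> empty
(184,142): row=0b10111000, col=0b10001110, row AND col = 0b10001000 = 136; 136 != 142 -> empty
(186,131): row=0b10111010, col=0b10000011, row AND col = 0b10000010 = 130; 130 != 131 -> empty
(70,55): row=0b1000110, col=0b110111, row AND col = 0b110 = 6; 6 != 55 -> empty
(90,93): col outside [0, 90] -> not filled
(152,100): row=0b10011000, col=0b1100100, row AND col = 0b0 = 0; 0 != 100 -> empty
(54,51): row=0b110110, col=0b110011, row AND col = 0b110010 = 50; 50 != 51 -> empty

Answer: no no no no no no no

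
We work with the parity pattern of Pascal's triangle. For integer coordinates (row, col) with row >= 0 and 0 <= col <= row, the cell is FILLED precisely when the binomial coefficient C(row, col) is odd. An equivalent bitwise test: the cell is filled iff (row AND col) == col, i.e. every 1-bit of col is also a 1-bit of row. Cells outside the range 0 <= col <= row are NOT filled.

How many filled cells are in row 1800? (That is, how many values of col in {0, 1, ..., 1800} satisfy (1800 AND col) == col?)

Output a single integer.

Answer: 16

Derivation:
1800 in binary = 11100001000
popcount(1800) = number of 1-bits in 11100001000 = 4
A col c satisfies (1800 AND c) == c iff every set bit of c is also set in 1800; each of the 4 set bits of 1800 can independently be on or off in c.
count = 2^4 = 16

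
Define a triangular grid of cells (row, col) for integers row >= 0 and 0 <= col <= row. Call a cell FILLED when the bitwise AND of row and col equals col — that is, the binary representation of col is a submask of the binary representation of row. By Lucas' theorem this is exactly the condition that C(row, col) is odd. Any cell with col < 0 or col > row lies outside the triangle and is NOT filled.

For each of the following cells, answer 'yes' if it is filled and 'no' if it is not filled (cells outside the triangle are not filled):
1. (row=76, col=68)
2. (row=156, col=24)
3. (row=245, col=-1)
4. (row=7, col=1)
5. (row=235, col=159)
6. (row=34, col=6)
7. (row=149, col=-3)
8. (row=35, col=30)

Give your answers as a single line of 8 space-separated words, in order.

Answer: yes yes no yes no no no no

Derivation:
(76,68): row=0b1001100, col=0b1000100, row AND col = 0b1000100 = 68; 68 == 68 -> filled
(156,24): row=0b10011100, col=0b11000, row AND col = 0b11000 = 24; 24 == 24 -> filled
(245,-1): col outside [0, 245] -> not filled
(7,1): row=0b111, col=0b1, row AND col = 0b1 = 1; 1 == 1 -> filled
(235,159): row=0b11101011, col=0b10011111, row AND col = 0b10001011 = 139; 139 != 159 -> empty
(34,6): row=0b100010, col=0b110, row AND col = 0b10 = 2; 2 != 6 -> empty
(149,-3): col outside [0, 149] -> not filled
(35,30): row=0b100011, col=0b11110, row AND col = 0b10 = 2; 2 != 30 -> empty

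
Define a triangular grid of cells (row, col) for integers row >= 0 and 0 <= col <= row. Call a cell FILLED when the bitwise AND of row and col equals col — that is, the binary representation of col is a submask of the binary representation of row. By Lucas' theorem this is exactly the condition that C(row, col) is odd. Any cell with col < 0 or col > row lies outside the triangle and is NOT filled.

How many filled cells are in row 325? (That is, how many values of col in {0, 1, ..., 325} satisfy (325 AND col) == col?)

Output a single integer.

Answer: 16

Derivation:
325 in binary = 101000101
popcount(325) = number of 1-bits in 101000101 = 4
A col c satisfies (325 AND c) == c iff every set bit of c is also set in 325; each of the 4 set bits of 325 can independently be on or off in c.
count = 2^4 = 16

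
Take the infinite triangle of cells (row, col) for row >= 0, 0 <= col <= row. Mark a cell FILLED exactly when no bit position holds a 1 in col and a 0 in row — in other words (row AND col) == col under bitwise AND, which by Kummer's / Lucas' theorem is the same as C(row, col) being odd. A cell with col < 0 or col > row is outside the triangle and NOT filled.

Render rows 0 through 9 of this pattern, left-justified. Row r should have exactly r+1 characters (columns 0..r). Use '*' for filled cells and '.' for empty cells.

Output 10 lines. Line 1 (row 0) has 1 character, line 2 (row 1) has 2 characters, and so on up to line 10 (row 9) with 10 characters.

r0=0: *
r1=1: **
r2=10: *.*
r3=11: ****
r4=100: *...*
r5=101: **..**
r6=110: *.*.*.*
r7=111: ********
r8=1000: *.......*
r9=1001: **......**

Answer: *
**
*.*
****
*...*
**..**
*.*.*.*
********
*.......*
**......**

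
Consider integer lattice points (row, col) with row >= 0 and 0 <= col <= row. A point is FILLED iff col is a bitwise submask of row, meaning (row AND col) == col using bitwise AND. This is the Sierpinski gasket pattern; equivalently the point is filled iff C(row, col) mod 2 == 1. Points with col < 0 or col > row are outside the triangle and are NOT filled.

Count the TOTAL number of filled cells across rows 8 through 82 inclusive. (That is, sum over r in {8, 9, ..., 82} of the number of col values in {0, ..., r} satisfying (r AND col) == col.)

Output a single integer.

r8=1000 pc1: +2 =2
r9=1001 pc2: +4 =6
r10=1010 pc2: +4 =10
r11=1011 pc3: +8 =18
r12=1100 pc2: +4 =22
r13=1101 pc3: +8 =30
r14=1110 pc3: +8 =38
r15=1111 pc4: +16 =54
r16=10000 pc1: +2 =56
r17=10001 pc2: +4 =60
r18=10010 pc2: +4 =64
r19=10011 pc3: +8 =72
r20=10100 pc2: +4 =76
r21=10101 pc3: +8 =84
r22=10110 pc3: +8 =92
r23=10111 pc4: +16 =108
r24=11000 pc2: +4 =112
r25=11001 pc3: +8 =120
r26=11010 pc3: +8 =128
r27=11011 pc4: +16 =144
r28=11100 pc3: +8 =152
r29=11101 pc4: +16 =168
r30=11110 pc4: +16 =184
r31=11111 pc5: +32 =216
r32=100000 pc1: +2 =218
r33=100001 pc2: +4 =222
r34=100010 pc2: +4 =226
r35=100011 pc3: +8 =234
r36=100100 pc2: +4 =238
r37=100101 pc3: +8 =246
r38=100110 pc3: +8 =254
r39=100111 pc4: +16 =270
r40=101000 pc2: +4 =274
r41=101001 pc3: +8 =282
r42=101010 pc3: +8 =290
r43=101011 pc4: +16 =306
r44=101100 pc3: +8 =314
r45=101101 pc4: +16 =330
r46=101110 pc4: +16 =346
r47=101111 pc5: +32 =378
r48=110000 pc2: +4 =382
r49=110001 pc3: +8 =390
r50=110010 pc3: +8 =398
r51=110011 pc4: +16 =414
r52=110100 pc3: +8 =422
r53=110101 pc4: +16 =438
r54=110110 pc4: +16 =454
r55=110111 pc5: +32 =486
r56=111000 pc3: +8 =494
r57=111001 pc4: +16 =510
r58=111010 pc4: +16 =526
r59=111011 pc5: +32 =558
r60=111100 pc4: +16 =574
r61=111101 pc5: +32 =606
r62=111110 pc5: +32 =638
r63=111111 pc6: +64 =702
r64=1000000 pc1: +2 =704
r65=1000001 pc2: +4 =708
r66=1000010 pc2: +4 =712
r67=1000011 pc3: +8 =720
r68=1000100 pc2: +4 =724
r69=1000101 pc3: +8 =732
r70=1000110 pc3: +8 =740
r71=1000111 pc4: +16 =756
r72=1001000 pc2: +4 =760
r73=1001001 pc3: +8 =768
r74=1001010 pc3: +8 =776
r75=1001011 pc4: +16 =792
r76=1001100 pc3: +8 =800
r77=1001101 pc4: +16 =816
r78=1001110 pc4: +16 =832
r79=1001111 pc5: +32 =864
r80=1010000 pc2: +4 =868
r81=1010001 pc3: +8 =876
r82=1010010 pc3: +8 =884

Answer: 884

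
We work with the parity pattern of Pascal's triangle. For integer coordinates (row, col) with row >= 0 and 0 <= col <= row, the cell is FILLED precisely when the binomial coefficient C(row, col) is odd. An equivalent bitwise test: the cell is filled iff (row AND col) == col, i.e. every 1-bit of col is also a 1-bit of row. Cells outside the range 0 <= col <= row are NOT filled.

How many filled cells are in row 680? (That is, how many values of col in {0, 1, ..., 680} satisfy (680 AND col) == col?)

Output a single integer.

Answer: 16

Derivation:
680 in binary = 1010101000
popcount(680) = number of 1-bits in 1010101000 = 4
A col c satisfies (680 AND c) == c iff every set bit of c is also set in 680; each of the 4 set bits of 680 can independently be on or off in c.
count = 2^4 = 16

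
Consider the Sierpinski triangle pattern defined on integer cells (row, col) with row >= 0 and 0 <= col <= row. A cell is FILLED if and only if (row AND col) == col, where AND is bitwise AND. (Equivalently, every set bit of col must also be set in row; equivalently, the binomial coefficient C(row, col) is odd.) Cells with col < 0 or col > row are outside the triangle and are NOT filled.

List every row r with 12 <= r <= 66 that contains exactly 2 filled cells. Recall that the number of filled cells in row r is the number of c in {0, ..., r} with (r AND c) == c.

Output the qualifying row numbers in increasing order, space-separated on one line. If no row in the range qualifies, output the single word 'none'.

Answer: 16 32 64

Derivation:
Row r has 2^popcount(r) filled cells, so we need popcount(r) = log2(2) = 1.
Scan r = 12..66 and keep those with exactly 1 one-bits:
r=12=1100 popcount=2 -> skip
r=13=1101 popcount=3 -> skip
r=14=1110 popcount=3 -> skip
r=15=1111 popcount=4 -> skip
r=16=10000 popcount=1 -> KEEP
r=17=10001 popcount=2 -> skip
r=18=10010 popcount=2 -> skip
r=19=10011 popcount=3 -> skip
r=20=10100 popcount=2 -> skip
r=21=10101 popcount=3 -> skip
r=22=10110 popcount=3 -> skip
r=23=10111 popcount=4 -> skip
r=24=11000 popcount=2 -> skip
r=25=11001 popcount=3 -> skip
r=26=11010 popcount=3 -> skip
r=27=11011 popcount=4 -> skip
r=28=11100 popcount=3 -> skip
r=29=11101 popcount=4 -> skip
r=30=11110 popcount=4 -> skip
r=31=11111 popcount=5 -> skip
r=32=100000 popcount=1 -> KEEP
r=33=100001 popcount=2 -> skip
r=34=100010 popcount=2 -> skip
r=35=100011 popcount=3 -> skip
r=36=100100 popcount=2 -> skip
r=37=100101 popcount=3 -> skip
r=38=100110 popcount=3 -> skip
r=39=100111 popcount=4 -> skip
r=40=101000 popcount=2 -> skip
r=41=101001 popcount=3 -> skip
r=42=101010 popcount=3 -> skip
r=43=101011 popcount=4 -> skip
r=44=101100 popcount=3 -> skip
r=45=101101 popcount=4 -> skip
r=46=101110 popcount=4 -> skip
r=47=101111 popcount=5 -> skip
r=48=110000 popcount=2 -> skip
r=49=110001 popcount=3 -> skip
r=50=110010 popcount=3 -> skip
r=51=110011 popcount=4 -> skip
r=52=110100 popcount=3 -> skip
r=53=110101 popcount=4 -> skip
r=54=110110 popcount=4 -> skip
r=55=110111 popcount=5 -> skip
r=56=111000 popcount=3 -> skip
r=57=111001 popcount=4 -> skip
r=58=111010 popcount=4 -> skip
r=59=111011 popcount=5 -> skip
r=60=111100 popcount=4 -> skip
r=61=111101 popcount=5 -> skip
r=62=111110 popcount=5 -> skip
r=63=111111 popcount=6 -> skip
r=64=1000000 popcount=1 -> KEEP
r=65=1000001 popcount=2 -> skip
r=66=1000010 popcount=2 -> skip
Kept rows: 16 32 64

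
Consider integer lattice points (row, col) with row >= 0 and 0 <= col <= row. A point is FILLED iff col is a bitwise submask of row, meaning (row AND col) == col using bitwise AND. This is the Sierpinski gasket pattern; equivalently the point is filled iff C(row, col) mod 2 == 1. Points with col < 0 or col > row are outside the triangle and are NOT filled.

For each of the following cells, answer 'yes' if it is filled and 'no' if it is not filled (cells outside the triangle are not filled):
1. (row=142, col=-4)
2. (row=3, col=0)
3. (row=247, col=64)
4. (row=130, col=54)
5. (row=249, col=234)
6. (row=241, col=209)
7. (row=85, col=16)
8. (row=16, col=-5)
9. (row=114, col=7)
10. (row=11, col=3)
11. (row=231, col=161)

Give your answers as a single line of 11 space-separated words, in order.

(142,-4): col outside [0, 142] -> not filled
(3,0): row=0b11, col=0b0, row AND col = 0b0 = 0; 0 == 0 -> filled
(247,64): row=0b11110111, col=0b1000000, row AND col = 0b1000000 = 64; 64 == 64 -> filled
(130,54): row=0b10000010, col=0b110110, row AND col = 0b10 = 2; 2 != 54 -> empty
(249,234): row=0b11111001, col=0b11101010, row AND col = 0b11101000 = 232; 232 != 234 -> empty
(241,209): row=0b11110001, col=0b11010001, row AND col = 0b11010001 = 209; 209 == 209 -> filled
(85,16): row=0b1010101, col=0b10000, row AND col = 0b10000 = 16; 16 == 16 -> filled
(16,-5): col outside [0, 16] -> not filled
(114,7): row=0b1110010, col=0b111, row AND col = 0b10 = 2; 2 != 7 -> empty
(11,3): row=0b1011, col=0b11, row AND col = 0b11 = 3; 3 == 3 -> filled
(231,161): row=0b11100111, col=0b10100001, row AND col = 0b10100001 = 161; 161 == 161 -> filled

Answer: no yes yes no no yes yes no no yes yes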